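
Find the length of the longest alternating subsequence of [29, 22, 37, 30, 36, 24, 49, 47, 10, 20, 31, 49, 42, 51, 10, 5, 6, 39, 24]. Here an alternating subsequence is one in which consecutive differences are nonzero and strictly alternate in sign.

Track the best alternating length ending on an up-step vs a down-step at each position: up/down = 1/1, 1/2, 3/1, 3/4, 5/4, 3/6, 7/1, 7/8, 1/8, 9/8, 9/8, 9/1, 9/10, 11/1, 1/12, 1/12, 13/12, 13/12, 13/14.
The maximum over both is 14; one such subsequence is 29, 22, 37, 30, 36, 24, 49, 47, 49, 42, 51, 10, 39, 24.

14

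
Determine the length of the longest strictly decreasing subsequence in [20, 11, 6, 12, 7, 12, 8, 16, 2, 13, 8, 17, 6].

Let dp[i] be the longest decreasing subsequence ending at position i. Then dp = [1, 2, 3, 2, 3, 2, 3, 2, 4, 3, 4, 2, 5].
The maximum is 5; one witness is 20, 16, 13, 8, 6 at positions 1,8,10,11,13.

5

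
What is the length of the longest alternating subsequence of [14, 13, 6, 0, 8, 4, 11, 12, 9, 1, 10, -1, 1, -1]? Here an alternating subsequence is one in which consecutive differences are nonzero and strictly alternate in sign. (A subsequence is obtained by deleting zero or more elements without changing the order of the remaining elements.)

10

Track the best alternating length ending on an up-step vs a down-step at each position: up/down = 1/1, 1/2, 1/2, 1/2, 3/2, 3/4, 5/2, 5/2, 5/6, 3/6, 7/6, 1/8, 9/8, 1/10.
The maximum over both is 10; one such subsequence is 14, 6, 8, 4, 11, 9, 10, -1, 1, -1.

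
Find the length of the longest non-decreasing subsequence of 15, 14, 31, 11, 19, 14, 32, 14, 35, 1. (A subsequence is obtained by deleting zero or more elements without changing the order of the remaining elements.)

4

One longest non-decreasing subsequence is 15, 31, 32, 35 (positions 1,3,7,9), of length 4; no longer one exists.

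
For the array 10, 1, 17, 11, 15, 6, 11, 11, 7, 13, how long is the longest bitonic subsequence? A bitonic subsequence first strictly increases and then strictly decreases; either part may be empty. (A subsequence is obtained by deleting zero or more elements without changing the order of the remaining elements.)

One longest bitonic subsequence is 10, 17, 15, 11, 7 (positions 1,3,5,8,9): it rises to 17 then falls. Length 5 is optimal.

5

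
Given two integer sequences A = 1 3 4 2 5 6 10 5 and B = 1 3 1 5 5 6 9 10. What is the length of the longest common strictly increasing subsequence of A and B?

5

For each value that appears in both, track the longest common increasing run ending there.
The best achievable length is 5; one witness is 1, 3, 5, 6, 10 (A-positions 1,2,5,6,7, B-positions 1,2,4,6,8).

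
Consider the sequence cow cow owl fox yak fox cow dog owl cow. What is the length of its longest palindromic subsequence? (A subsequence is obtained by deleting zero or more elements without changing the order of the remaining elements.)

Using dp[i][j] = 2 + dp[i+1][j−1] if the ends match, else max(dp[i+1][j], dp[i][j−1]):
dp[1][10] = 7. A witness is cow owl fox yak fox owl cow at positions 1,3,4,5,6,9,10.

7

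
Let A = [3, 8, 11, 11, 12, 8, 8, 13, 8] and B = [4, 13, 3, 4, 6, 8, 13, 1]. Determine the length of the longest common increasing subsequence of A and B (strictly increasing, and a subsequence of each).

3

A longest common strictly increasing subsequence is 3, 8, 13 (length 3); it appears in order in both A and B, and no longer such subsequence exists.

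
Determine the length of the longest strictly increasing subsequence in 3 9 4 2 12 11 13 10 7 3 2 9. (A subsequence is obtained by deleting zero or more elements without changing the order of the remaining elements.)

Scanning left to right, the best length ending at each element is: 3→1, 9→2, 4→2, 2→1, 12→3, 11→3, 13→4, 10→3, 7→3, 3→2, 2→1, 9→4.
So the longest increasing subsequence has length 4, e.g. 3, 9, 12, 13.

4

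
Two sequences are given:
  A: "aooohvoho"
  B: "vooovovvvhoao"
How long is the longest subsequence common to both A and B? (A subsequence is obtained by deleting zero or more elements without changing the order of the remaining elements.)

Backtracking the LCS table gives one alignment: o (A2,B2) → o (A3,B3) → o (A4,B4) → v (A6,B5) → o (A7,B6) → h (A8,B10) → o (A9,B13).
So the longest common subsequence has length 7.

7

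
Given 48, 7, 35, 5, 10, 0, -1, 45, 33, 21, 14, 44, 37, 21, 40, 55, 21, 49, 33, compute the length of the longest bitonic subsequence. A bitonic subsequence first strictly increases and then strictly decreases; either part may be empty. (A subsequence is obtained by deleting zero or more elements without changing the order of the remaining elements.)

8

Let inc[i] be the LIS ending at i and dec[i] the longest strictly decreasing subsequence starting at i. inc = [1, 1, 2, 1, 2, 1, 1, 3, 3, 3, 3, 4, 4, 4, 5, 6, 4, 6, 5], dec = [5, 4, 4, 3, 3, 2, 1, 4, 3, 2, 1, 3, 2, 1, 2, 3, 1, 2, 1].
max_i inc[i]+dec[i]−1 = 8, with one witness 7, 10, 33, 37, 40, 55, 49, 33.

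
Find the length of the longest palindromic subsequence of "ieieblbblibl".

6

One longest palindromic subsequence is blbblb (positions 5,6,7,8,9,11); it reads the same forward and backward, and the interval DP gives dp[1][12] = 6.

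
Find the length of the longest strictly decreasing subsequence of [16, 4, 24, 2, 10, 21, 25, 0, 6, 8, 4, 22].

Scanning left to right, the best length ending at each element is: 16→1, 4→2, 24→1, 2→3, 10→2, 21→2, 25→1, 0→4, 6→3, 8→3, 4→4, 22→2.
So the longest decreasing subsequence has length 4, e.g. 16, 4, 2, 0.

4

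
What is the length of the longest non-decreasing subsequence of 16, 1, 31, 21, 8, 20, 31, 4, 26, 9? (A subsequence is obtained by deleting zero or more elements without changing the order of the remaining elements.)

Scanning left to right, the best length ending at each element is: 16→1, 1→1, 31→2, 21→2, 8→2, 20→3, 31→4, 4→2, 26→4, 9→3.
So the longest non-decreasing subsequence has length 4, e.g. 1, 8, 20, 31.

4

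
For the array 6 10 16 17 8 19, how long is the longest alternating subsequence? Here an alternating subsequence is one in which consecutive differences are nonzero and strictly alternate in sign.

4

Track the best alternating length ending on an up-step vs a down-step at each position: up/down = 1/1, 2/1, 2/1, 2/1, 2/3, 4/1.
The maximum over both is 4; one such subsequence is 6, 10, 8, 19.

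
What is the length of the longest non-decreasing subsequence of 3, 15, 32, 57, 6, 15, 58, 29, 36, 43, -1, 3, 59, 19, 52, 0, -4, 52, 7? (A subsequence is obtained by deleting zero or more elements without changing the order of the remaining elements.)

8

One longest non-decreasing subsequence is 3, 15, 15, 29, 36, 43, 52, 52 (positions 1,2,6,8,9,10,15,18), of length 8; no longer one exists.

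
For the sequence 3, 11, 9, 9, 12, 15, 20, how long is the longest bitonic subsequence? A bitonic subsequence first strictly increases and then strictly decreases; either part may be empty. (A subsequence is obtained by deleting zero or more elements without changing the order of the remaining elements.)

5

Let inc[i] be the LIS ending at i and dec[i] the longest strictly decreasing subsequence starting at i. inc = [1, 2, 2, 2, 3, 4, 5], dec = [1, 2, 1, 1, 1, 1, 1].
max_i inc[i]+dec[i]−1 = 5, with one witness 3, 11, 12, 15, 20.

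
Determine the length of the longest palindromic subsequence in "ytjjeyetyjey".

One longest palindromic subsequence is yeytyey (positions 1,5,6,8,9,11,12); it reads the same forward and backward, and the interval DP gives dp[1][12] = 7.

7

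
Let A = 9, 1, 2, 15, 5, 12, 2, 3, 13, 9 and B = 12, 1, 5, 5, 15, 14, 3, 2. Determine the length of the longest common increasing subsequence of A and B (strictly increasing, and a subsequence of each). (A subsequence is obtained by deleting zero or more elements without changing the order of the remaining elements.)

For each value that appears in both, track the longest common increasing run ending there.
The best achievable length is 2; one witness is 1, 5 (A-positions 2,5, B-positions 2,3).

2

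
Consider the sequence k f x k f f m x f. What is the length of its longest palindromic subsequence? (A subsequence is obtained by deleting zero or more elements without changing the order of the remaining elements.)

Using dp[i][j] = 2 + dp[i+1][j−1] if the ends match, else max(dp[i+1][j], dp[i][j−1]):
dp[1][9] = 6. A witness is fxffxf at positions 2,3,5,6,8,9.

6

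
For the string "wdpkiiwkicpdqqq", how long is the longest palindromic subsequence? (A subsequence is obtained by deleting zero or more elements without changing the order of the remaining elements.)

8

One longest palindromic subsequence is dpkiikpd (positions 2,3,4,5,6,8,11,12); it reads the same forward and backward, and the interval DP gives dp[1][15] = 8.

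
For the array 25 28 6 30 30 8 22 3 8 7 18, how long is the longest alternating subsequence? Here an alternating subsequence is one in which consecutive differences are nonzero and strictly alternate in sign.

A longest alternating subsequence is 25, 28, 6, 30, 8, 22, 3, 8, 7, 18 (positions 1,2,3,4,6,7,8,9,10,11); its 9 consecutive differences strictly alternate in sign, and length 10 is optimal.

10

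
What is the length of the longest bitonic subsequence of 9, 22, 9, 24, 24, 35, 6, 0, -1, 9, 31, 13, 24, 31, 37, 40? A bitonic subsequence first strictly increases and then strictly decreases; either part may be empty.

Let inc[i] be the LIS ending at i and dec[i] the longest strictly decreasing subsequence starting at i. inc = [1, 2, 1, 3, 3, 4, 1, 1, 1, 2, 4, 3, 4, 5, 6, 7], dec = [4, 5, 4, 4, 4, 4, 3, 2, 1, 1, 2, 1, 1, 1, 1, 1].
max_i inc[i]+dec[i]−1 = 7, with one witness 9, 22, 24, 35, 6, 0, -1.

7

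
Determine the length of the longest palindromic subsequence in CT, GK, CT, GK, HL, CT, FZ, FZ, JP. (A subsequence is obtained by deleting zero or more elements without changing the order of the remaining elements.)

One longest palindromic subsequence is CT GK CT GK CT (positions 1,2,3,4,6); it reads the same forward and backward, and the interval DP gives dp[1][9] = 5.

5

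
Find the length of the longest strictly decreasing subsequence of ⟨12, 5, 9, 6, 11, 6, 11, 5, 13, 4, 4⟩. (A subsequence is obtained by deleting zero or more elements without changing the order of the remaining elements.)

Let dp[i] be the longest decreasing subsequence ending at position i. Then dp = [1, 2, 2, 3, 2, 3, 2, 4, 1, 5, 5].
The maximum is 5; one witness is 12, 9, 6, 5, 4 at positions 1,3,4,8,10.

5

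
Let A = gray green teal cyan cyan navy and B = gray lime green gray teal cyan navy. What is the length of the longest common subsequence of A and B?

A longest common subsequence is gray, green, teal, cyan, navy (length 5); the LCS DP confirms no longer common subsequence exists.

5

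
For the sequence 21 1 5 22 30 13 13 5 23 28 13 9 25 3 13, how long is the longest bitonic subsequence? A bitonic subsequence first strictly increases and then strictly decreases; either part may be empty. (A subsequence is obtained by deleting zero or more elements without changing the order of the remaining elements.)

8

One longest bitonic subsequence is 1, 5, 22, 30, 28, 13, 9, 3 (positions 2,3,4,5,10,11,12,14): it rises to 30 then falls. Length 8 is optimal.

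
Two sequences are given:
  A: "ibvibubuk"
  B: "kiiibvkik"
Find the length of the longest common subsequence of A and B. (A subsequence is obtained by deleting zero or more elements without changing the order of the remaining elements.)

5

A longest common subsequence is ibvik (length 5); the LCS DP confirms no longer common subsequence exists.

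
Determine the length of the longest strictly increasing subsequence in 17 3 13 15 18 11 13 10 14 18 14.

5

Scanning left to right, the best length ending at each element is: 17→1, 3→1, 13→2, 15→3, 18→4, 11→2, 13→3, 10→2, 14→4, 18→5, 14→4.
So the longest increasing subsequence has length 5, e.g. 3, 11, 13, 14, 18.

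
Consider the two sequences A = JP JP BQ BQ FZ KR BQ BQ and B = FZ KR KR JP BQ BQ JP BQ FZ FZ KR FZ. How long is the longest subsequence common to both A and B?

5

A longest common subsequence is JP, JP, BQ, FZ, KR (length 5); the LCS DP confirms no longer common subsequence exists.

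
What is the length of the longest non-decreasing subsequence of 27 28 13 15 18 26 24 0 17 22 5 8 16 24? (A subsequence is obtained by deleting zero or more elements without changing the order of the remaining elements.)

5

One longest non-decreasing subsequence is 13, 15, 18, 24, 24 (positions 3,4,5,7,14), of length 5; no longer one exists.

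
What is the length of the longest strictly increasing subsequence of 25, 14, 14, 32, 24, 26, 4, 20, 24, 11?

3

One longest increasing subsequence is 14, 24, 26 (positions 2,5,6), of length 3; no longer one exists.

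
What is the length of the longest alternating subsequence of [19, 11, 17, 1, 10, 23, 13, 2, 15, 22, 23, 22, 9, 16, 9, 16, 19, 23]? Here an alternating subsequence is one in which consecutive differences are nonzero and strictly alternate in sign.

11

Track the best alternating length ending on an up-step vs a down-step at each position: up/down = 1/1, 1/2, 3/2, 1/4, 5/4, 5/1, 5/6, 5/6, 7/6, 7/6, 7/1, 7/8, 7/8, 9/8, 7/10, 11/8, 11/8, 11/1.
The maximum over both is 11; one such subsequence is 19, 11, 17, 1, 23, 13, 15, 9, 16, 9, 16.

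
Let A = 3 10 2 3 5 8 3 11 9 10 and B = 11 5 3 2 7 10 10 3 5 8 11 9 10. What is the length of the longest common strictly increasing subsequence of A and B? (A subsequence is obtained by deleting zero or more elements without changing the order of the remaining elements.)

6

For each value that appears in both, track the longest common increasing run ending there.
The best achievable length is 6; one witness is 2, 3, 5, 8, 9, 10 (A-positions 3,4,5,6,9,10, B-positions 4,8,9,10,12,13).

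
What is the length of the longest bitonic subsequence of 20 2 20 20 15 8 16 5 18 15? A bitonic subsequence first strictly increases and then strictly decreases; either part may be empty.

5

One longest bitonic subsequence is 2, 20, 15, 8, 5 (positions 2,3,5,6,8): it rises to 20 then falls. Length 5 is optimal.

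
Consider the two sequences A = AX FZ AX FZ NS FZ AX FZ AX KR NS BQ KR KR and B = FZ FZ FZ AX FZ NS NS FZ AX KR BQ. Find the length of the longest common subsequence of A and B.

A longest common subsequence is FZ, AX, FZ, NS, FZ, AX, KR, BQ (length 8); the LCS DP confirms no longer common subsequence exists.

8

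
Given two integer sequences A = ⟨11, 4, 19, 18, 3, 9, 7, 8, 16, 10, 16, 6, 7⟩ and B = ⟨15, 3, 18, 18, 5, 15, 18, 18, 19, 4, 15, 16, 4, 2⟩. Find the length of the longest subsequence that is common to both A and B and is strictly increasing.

A longest common strictly increasing subsequence is 3, 16 (length 2); it appears in order in both A and B, and no longer such subsequence exists.

2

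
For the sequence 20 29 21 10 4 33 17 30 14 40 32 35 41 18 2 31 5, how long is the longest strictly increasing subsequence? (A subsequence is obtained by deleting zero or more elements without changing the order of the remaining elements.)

Let dp[i] be the longest increasing subsequence ending at position i. Then dp = [1, 2, 2, 1, 1, 3, 2, 3, 2, 4, 4, 5, 6, 3, 1, 4, 2].
The maximum is 6; one witness is 20, 29, 30, 32, 35, 41 at positions 1,2,8,11,12,13.

6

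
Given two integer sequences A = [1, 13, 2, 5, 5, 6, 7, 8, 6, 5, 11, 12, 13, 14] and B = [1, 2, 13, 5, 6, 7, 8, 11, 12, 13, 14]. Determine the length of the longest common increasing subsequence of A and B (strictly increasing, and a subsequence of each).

10

A longest common strictly increasing subsequence is 1, 2, 5, 6, 7, 8, 11, 12, 13, 14 (length 10); it appears in order in both A and B, and no longer such subsequence exists.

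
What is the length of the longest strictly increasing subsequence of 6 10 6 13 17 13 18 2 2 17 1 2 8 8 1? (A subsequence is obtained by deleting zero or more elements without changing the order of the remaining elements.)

5

Scanning left to right, the best length ending at each element is: 6→1, 10→2, 6→1, 13→3, 17→4, 13→3, 18→5, 2→1, 2→1, 17→4, 1→1, 2→2, 8→3, 8→3, 1→1.
So the longest increasing subsequence has length 5, e.g. 6, 10, 13, 17, 18.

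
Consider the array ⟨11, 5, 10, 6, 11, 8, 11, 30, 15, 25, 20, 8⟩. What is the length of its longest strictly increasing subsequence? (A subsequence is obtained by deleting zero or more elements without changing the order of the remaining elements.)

Scanning left to right, the best length ending at each element is: 11→1, 5→1, 10→2, 6→2, 11→3, 8→3, 11→4, 30→5, 15→5, 25→6, 20→6, 8→3.
So the longest increasing subsequence has length 6, e.g. 5, 6, 8, 11, 15, 25.

6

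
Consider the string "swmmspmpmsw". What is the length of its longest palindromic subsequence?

Using dp[i][j] = 2 + dp[i+1][j−1] if the ends match, else max(dp[i+1][j], dp[i][j−1]):
dp[1][11] = 7. A witness is wsmpmsw at positions 2,5,7,8,9,10,11.

7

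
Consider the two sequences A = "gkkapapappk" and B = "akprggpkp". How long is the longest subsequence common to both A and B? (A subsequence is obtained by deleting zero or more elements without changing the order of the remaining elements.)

4

A longest common subsequence is kppp (length 4); the LCS DP confirms no longer common subsequence exists.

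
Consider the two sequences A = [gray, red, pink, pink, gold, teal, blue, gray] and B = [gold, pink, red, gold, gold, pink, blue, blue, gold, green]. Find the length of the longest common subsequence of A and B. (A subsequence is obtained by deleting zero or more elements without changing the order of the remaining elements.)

A longest common subsequence is red, pink, gold (length 3); the LCS DP confirms no longer common subsequence exists.

3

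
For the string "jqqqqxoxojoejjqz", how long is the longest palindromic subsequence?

6

One longest palindromic subsequence is jqqqqj (positions 1,2,3,4,5,14); it reads the same forward and backward, and the interval DP gives dp[1][16] = 6.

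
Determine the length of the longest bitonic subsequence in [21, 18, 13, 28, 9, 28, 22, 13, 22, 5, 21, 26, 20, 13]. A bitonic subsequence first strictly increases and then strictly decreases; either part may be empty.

Let inc[i] be the LIS ending at i and dec[i] the longest strictly decreasing subsequence starting at i. inc = [1, 1, 1, 2, 1, 2, 2, 2, 3, 1, 3, 4, 3, 2], dec = [5, 4, 3, 5, 2, 5, 4, 2, 4, 1, 3, 3, 2, 1].
max_i inc[i]+dec[i]−1 = 6, with one witness 21, 28, 22, 21, 20, 13.

6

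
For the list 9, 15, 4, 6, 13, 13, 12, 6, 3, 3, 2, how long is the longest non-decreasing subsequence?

Scanning left to right, the best length ending at each element is: 9→1, 15→2, 4→1, 6→2, 13→3, 13→4, 12→3, 6→3, 3→1, 3→2, 2→1.
So the longest non-decreasing subsequence has length 4, e.g. 4, 6, 13, 13.

4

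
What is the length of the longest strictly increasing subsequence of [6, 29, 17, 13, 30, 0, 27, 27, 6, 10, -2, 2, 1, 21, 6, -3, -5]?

Scanning left to right, the best length ending at each element is: 6→1, 29→2, 17→2, 13→2, 30→3, 0→1, 27→3, 27→3, 6→2, 10→3, -2→1, 2→2, 1→2, 21→4, 6→3, -3→1, -5→1.
So the longest increasing subsequence has length 4, e.g. 0, 6, 10, 21.

4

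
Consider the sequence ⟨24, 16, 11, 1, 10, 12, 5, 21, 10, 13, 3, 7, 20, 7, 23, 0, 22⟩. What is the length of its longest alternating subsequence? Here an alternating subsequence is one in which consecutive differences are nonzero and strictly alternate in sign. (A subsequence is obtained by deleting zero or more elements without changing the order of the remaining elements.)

13

Track the best alternating length ending on an up-step vs a down-step at each position: up/down = 1/1, 1/2, 1/2, 1/2, 3/2, 3/2, 3/4, 5/2, 5/6, 7/6, 3/8, 9/8, 9/6, 9/10, 11/2, 1/12, 13/12.
The maximum over both is 13; one such subsequence is 24, 1, 10, 5, 21, 10, 13, 3, 20, 7, 23, 0, 22.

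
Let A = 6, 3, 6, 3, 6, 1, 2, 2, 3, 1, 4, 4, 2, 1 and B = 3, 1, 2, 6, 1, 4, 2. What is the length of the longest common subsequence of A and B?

6

A longest common subsequence is 3, 1, 2, 1, 4, 2 (length 6); the LCS DP confirms no longer common subsequence exists.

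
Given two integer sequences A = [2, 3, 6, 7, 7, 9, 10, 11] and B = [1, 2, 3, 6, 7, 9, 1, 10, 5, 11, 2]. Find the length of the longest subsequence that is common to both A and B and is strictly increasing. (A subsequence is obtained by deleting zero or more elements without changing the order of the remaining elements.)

7

For each value that appears in both, track the longest common increasing run ending there.
The best achievable length is 7; one witness is 2, 3, 6, 7, 9, 10, 11 (A-positions 1,2,3,4,6,7,8, B-positions 2,3,4,5,6,8,10).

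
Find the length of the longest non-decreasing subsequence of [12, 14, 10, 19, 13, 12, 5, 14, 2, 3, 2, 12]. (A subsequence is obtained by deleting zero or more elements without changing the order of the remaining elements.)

3

One longest non-decreasing subsequence is 12, 14, 19 (positions 1,2,4), of length 3; no longer one exists.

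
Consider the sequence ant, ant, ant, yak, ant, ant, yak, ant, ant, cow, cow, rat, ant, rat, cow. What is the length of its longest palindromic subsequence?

One longest palindromic subsequence is ant ant ant yak ant ant yak ant ant ant (positions 1,2,3,4,5,6,7,8,9,13); it reads the same forward and backward, and the interval DP gives dp[1][15] = 10.

10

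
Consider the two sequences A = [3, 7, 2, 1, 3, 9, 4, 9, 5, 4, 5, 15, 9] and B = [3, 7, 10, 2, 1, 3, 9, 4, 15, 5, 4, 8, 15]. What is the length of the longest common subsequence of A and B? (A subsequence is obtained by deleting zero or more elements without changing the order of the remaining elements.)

Backtracking the LCS table gives one alignment: 3 (A1,B1) → 7 (A2,B2) → 2 (A3,B4) → 1 (A4,B5) → 3 (A5,B6) → 9 (A6,B7) → 4 (A7,B8) → 5 (A9,B10) → 4 (A10,B11) → 15 (A12,B13).
So the longest common subsequence has length 10.

10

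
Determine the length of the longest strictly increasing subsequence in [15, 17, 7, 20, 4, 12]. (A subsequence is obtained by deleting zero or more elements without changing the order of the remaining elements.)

Let dp[i] be the longest increasing subsequence ending at position i. Then dp = [1, 2, 1, 3, 1, 2].
The maximum is 3; one witness is 15, 17, 20 at positions 1,2,4.

3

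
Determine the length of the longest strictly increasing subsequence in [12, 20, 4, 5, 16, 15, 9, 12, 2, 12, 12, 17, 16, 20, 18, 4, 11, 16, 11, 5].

Let dp[i] be the longest increasing subsequence ending at position i. Then dp = [1, 2, 1, 2, 3, 3, 3, 4, 1, 4, 4, 5, 5, 6, 6, 2, 4, 5, 4, 3].
The maximum is 6; one witness is 4, 5, 9, 12, 17, 20 at positions 3,4,7,8,12,14.

6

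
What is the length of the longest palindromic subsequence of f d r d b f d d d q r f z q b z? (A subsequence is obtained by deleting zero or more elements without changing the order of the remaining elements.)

8

One longest palindromic subsequence is frddddrf (positions 1,3,4,7,8,9,11,12); it reads the same forward and backward, and the interval DP gives dp[1][16] = 8.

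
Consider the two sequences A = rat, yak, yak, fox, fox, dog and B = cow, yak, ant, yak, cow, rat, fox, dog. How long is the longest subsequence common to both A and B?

A longest common subsequence is yak, yak, fox, dog (length 4); the LCS DP confirms no longer common subsequence exists.

4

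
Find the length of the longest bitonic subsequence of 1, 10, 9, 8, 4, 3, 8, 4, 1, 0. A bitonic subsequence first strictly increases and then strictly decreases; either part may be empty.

Let inc[i] be the LIS ending at i and dec[i] the longest strictly decreasing subsequence starting at i. inc = [1, 2, 2, 2, 2, 2, 3, 3, 1, 1], dec = [2, 7, 6, 5, 4, 3, 4, 3, 2, 1].
max_i inc[i]+dec[i]−1 = 8, with one witness 1, 10, 9, 8, 4, 3, 1, 0.

8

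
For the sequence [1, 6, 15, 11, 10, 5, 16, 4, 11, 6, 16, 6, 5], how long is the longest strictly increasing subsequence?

Let dp[i] be the longest increasing subsequence ending at position i. Then dp = [1, 2, 3, 3, 3, 2, 4, 2, 4, 3, 5, 3, 3].
The maximum is 5; one witness is 1, 6, 10, 11, 16 at positions 1,2,5,9,11.

5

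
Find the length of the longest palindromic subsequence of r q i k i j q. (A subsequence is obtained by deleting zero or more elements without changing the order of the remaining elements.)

Using dp[i][j] = 2 + dp[i+1][j−1] if the ends match, else max(dp[i+1][j], dp[i][j−1]):
dp[1][7] = 5. A witness is qikiq at positions 2,3,4,5,7.

5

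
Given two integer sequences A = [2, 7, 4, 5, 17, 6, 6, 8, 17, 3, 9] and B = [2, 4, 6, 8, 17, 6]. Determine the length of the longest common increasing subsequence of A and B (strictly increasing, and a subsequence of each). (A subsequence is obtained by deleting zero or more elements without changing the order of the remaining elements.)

A longest common strictly increasing subsequence is 2, 4, 6, 8, 17 (length 5); it appears in order in both A and B, and no longer such subsequence exists.

5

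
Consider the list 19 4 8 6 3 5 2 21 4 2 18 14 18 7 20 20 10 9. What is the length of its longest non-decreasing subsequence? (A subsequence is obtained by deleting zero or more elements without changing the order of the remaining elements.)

Let dp[i] be the longest non-decreasing subsequence ending at position i. Then dp = [1, 1, 2, 2, 1, 2, 1, 3, 2, 2, 3, 3, 4, 3, 5, 6, 4, 4].
The maximum is 6; one witness is 4, 8, 18, 18, 20, 20 at positions 2,3,11,13,15,16.

6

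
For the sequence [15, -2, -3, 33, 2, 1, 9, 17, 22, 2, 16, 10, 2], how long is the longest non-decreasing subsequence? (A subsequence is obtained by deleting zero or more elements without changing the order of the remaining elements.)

5

Scanning left to right, the best length ending at each element is: 15→1, -2→1, -3→1, 33→2, 2→2, 1→2, 9→3, 17→4, 22→5, 2→3, 16→4, 10→4, 2→4.
So the longest non-decreasing subsequence has length 5, e.g. -2, 2, 9, 17, 22.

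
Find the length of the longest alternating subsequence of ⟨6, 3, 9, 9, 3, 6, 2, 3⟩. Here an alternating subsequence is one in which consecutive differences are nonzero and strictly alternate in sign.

7

Track the best alternating length ending on an up-step vs a down-step at each position: up/down = 1/1, 1/2, 3/1, 3/1, 1/4, 5/4, 1/6, 7/6.
The maximum over both is 7; one such subsequence is 6, 3, 9, 3, 6, 2, 3.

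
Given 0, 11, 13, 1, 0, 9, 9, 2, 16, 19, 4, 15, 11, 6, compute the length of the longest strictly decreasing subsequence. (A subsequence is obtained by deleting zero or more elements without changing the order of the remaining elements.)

4

One longest decreasing subsequence is 16, 15, 11, 6 (positions 9,12,13,14), of length 4; no longer one exists.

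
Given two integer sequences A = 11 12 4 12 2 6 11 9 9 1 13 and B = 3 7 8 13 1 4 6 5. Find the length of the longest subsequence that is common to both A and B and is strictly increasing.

2

A longest common strictly increasing subsequence is 4, 6 (length 2); it appears in order in both A and B, and no longer such subsequence exists.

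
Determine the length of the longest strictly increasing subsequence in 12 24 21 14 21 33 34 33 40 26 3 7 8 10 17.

Let dp[i] be the longest increasing subsequence ending at position i. Then dp = [1, 2, 2, 2, 3, 4, 5, 4, 6, 4, 1, 2, 3, 4, 5].
The maximum is 6; one witness is 12, 14, 21, 33, 34, 40 at positions 1,4,5,6,7,9.

6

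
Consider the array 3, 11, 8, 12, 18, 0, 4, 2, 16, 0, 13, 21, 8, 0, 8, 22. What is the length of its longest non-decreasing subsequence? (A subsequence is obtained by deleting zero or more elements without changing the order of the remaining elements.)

6

Scanning left to right, the best length ending at each element is: 3→1, 11→2, 8→2, 12→3, 18→4, 0→1, 4→2, 2→2, 16→4, 0→2, 13→4, 21→5, 8→3, 0→3, 8→4, 22→6.
So the longest non-decreasing subsequence has length 6, e.g. 3, 11, 12, 18, 21, 22.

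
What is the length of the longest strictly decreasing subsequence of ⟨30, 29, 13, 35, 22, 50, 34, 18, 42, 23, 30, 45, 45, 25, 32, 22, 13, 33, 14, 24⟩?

Let dp[i] be the longest decreasing subsequence ending at position i. Then dp = [1, 2, 3, 1, 3, 1, 2, 4, 2, 3, 3, 2, 2, 4, 3, 5, 6, 3, 6, 5].
The maximum is 6; one witness is 35, 34, 30, 25, 22, 13 at positions 4,7,11,14,16,17.

6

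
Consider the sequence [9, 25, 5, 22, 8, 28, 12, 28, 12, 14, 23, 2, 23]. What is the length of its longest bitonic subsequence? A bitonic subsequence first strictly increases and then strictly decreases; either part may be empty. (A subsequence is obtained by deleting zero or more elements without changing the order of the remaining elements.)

6

One longest bitonic subsequence is 5, 8, 12, 28, 23, 2 (positions 3,5,7,8,11,12): it rises to 28 then falls. Length 6 is optimal.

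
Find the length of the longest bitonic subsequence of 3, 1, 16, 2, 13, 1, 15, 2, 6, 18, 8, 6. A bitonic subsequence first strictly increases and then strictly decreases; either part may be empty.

7

Let inc[i] be the LIS ending at i and dec[i] the longest strictly decreasing subsequence starting at i. inc = [1, 1, 2, 2, 3, 1, 4, 2, 3, 5, 4, 3], dec = [3, 1, 4, 2, 3, 1, 3, 1, 1, 3, 2, 1].
max_i inc[i]+dec[i]−1 = 7, with one witness 1, 2, 13, 15, 18, 8, 6.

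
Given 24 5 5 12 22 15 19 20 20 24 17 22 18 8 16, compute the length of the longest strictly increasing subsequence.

6

Let dp[i] be the longest increasing subsequence ending at position i. Then dp = [1, 1, 1, 2, 3, 3, 4, 5, 5, 6, 4, 6, 5, 2, 4].
The maximum is 6; one witness is 5, 12, 15, 19, 20, 24 at positions 2,4,6,7,8,10.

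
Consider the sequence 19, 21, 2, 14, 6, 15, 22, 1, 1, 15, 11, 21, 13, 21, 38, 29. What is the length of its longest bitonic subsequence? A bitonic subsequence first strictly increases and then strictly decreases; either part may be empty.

7

One longest bitonic subsequence is 2, 6, 11, 13, 21, 38, 29 (positions 3,5,11,13,14,15,16): it rises to 38 then falls. Length 7 is optimal.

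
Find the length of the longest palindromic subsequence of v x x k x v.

Using dp[i][j] = 2 + dp[i+1][j−1] if the ends match, else max(dp[i+1][j], dp[i][j−1]):
dp[1][6] = 5. A witness is vxkxv at positions 1,2,4,5,6.

5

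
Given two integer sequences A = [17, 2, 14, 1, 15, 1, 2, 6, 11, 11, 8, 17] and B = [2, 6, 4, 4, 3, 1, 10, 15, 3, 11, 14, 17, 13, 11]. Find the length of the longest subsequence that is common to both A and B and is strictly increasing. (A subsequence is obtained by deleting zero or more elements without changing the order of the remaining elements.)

4

A longest common strictly increasing subsequence is 2, 6, 11, 17 (length 4); it appears in order in both A and B, and no longer such subsequence exists.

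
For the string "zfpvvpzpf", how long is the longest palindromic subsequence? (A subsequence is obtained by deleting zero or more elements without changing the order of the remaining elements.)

6

One longest palindromic subsequence is fpvvpf (positions 2,3,4,5,8,9); it reads the same forward and backward, and the interval DP gives dp[1][9] = 6.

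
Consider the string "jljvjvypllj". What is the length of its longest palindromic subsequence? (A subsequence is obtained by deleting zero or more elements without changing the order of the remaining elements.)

One longest palindromic subsequence is jlvjvlj (positions 1,2,4,5,6,10,11); it reads the same forward and backward, and the interval DP gives dp[1][11] = 7.

7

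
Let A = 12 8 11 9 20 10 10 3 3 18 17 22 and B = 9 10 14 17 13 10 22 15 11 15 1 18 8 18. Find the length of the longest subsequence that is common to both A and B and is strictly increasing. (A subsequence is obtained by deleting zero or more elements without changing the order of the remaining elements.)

For each value that appears in both, track the longest common increasing run ending there.
The best achievable length is 4; one witness is 9, 10, 17, 22 (A-positions 4,6,11,12, B-positions 1,2,4,7).

4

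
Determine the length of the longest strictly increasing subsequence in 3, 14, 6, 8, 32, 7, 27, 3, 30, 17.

5

Let dp[i] be the longest increasing subsequence ending at position i. Then dp = [1, 2, 2, 3, 4, 3, 4, 1, 5, 4].
The maximum is 5; one witness is 3, 6, 8, 27, 30 at positions 1,3,4,7,9.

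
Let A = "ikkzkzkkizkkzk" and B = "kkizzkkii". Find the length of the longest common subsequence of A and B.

Backtracking the LCS table gives one alignment: k (A2,B1) → k (A3,B2) → z (A4,B4) → z (A6,B5) → k (A7,B6) → k (A8,B7) → i (A9,B9).
So the longest common subsequence has length 7.

7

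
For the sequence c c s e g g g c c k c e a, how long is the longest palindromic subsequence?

One longest palindromic subsequence is ccgggcc (positions 1,2,5,6,7,9,11); it reads the same forward and backward, and the interval DP gives dp[1][13] = 7.

7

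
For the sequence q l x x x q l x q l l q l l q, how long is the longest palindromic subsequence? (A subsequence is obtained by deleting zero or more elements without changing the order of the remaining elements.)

10

One longest palindromic subsequence is qllqllqllq (positions 1,2,7,9,10,11,12,13,14,15); it reads the same forward and backward, and the interval DP gives dp[1][15] = 10.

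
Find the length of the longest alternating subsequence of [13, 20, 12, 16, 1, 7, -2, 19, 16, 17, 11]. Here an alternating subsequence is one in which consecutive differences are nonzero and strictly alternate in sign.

Track the best alternating length ending on an up-step vs a down-step at each position: up/down = 1/1, 2/1, 1/3, 4/3, 1/5, 6/5, 1/7, 8/3, 8/9, 10/9, 8/11.
The maximum over both is 11; one such subsequence is 13, 20, 12, 16, 1, 7, -2, 19, 16, 17, 11.

11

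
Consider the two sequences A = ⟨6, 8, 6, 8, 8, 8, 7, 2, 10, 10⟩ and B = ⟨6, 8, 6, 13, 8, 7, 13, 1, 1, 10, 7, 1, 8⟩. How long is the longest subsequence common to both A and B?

6

Backtracking the LCS table gives one alignment: 6 (A1,B1) → 8 (A2,B2) → 6 (A3,B3) → 8 (A6,B5) → 7 (A7,B6) → 10 (A9,B10).
So the longest common subsequence has length 6.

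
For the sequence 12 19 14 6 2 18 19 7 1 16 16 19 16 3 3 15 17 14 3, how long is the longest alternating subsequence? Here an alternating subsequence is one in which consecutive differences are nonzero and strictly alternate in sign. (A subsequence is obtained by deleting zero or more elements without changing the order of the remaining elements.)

A longest alternating subsequence is 12, 19, 14, 18, 7, 16, 3, 15, 14 (positions 1,2,3,6,8,10,14,16,18); its 8 consecutive differences strictly alternate in sign, and length 9 is optimal.

9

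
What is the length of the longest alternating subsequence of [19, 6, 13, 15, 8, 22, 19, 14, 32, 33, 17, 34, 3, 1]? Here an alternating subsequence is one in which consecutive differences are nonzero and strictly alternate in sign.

Track the best alternating length ending on an up-step vs a down-step at each position: up/down = 1/1, 1/2, 3/2, 3/2, 3/4, 5/1, 5/6, 5/6, 7/1, 7/1, 7/8, 9/1, 1/10, 1/10.
The maximum over both is 10; one such subsequence is 19, 6, 13, 8, 22, 19, 32, 17, 34, 3.

10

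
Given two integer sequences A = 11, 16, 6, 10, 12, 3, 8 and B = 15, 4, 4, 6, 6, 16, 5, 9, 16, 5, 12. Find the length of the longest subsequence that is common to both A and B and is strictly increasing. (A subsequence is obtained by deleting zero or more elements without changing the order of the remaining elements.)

2

For each value that appears in both, track the longest common increasing run ending there.
The best achievable length is 2; one witness is 6, 12 (A-positions 3,5, B-positions 4,11).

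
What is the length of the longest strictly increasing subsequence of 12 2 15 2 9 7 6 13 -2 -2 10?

Scanning left to right, the best length ending at each element is: 12→1, 2→1, 15→2, 2→1, 9→2, 7→2, 6→2, 13→3, -2→1, -2→1, 10→3.
So the longest increasing subsequence has length 3, e.g. 2, 9, 13.

3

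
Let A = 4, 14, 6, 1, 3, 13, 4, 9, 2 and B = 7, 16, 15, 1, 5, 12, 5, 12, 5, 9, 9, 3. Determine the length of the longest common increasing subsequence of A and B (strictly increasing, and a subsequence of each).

2

For each value that appears in both, track the longest common increasing run ending there.
The best achievable length is 2; one witness is 1, 9 (A-positions 4,8, B-positions 4,10).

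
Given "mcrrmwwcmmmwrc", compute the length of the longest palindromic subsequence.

One longest palindromic subsequence is crwmmmwrc (positions 2,3,6,9,10,11,12,13,14); it reads the same forward and backward, and the interval DP gives dp[1][14] = 9.

9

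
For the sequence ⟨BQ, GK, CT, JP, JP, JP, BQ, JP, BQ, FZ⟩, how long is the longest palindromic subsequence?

6

One longest palindromic subsequence is BQ JP JP JP JP BQ (positions 1,4,5,6,8,9); it reads the same forward and backward, and the interval DP gives dp[1][10] = 6.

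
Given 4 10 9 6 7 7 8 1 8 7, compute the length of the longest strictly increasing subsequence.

4

Let dp[i] be the longest increasing subsequence ending at position i. Then dp = [1, 2, 2, 2, 3, 3, 4, 1, 4, 3].
The maximum is 4; one witness is 4, 6, 7, 8 at positions 1,4,5,7.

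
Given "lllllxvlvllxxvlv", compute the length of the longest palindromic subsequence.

9

One longest palindromic subsequence is lllvlvlll (positions 3,4,5,7,8,9,10,11,15); it reads the same forward and backward, and the interval DP gives dp[1][16] = 9.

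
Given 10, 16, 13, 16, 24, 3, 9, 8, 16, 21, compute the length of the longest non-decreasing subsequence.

One longest non-decreasing subsequence is 10, 16, 16, 16, 21 (positions 1,2,4,9,10), of length 5; no longer one exists.

5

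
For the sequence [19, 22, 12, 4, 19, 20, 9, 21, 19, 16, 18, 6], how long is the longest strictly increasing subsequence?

4

One longest increasing subsequence is 12, 19, 20, 21 (positions 3,5,6,8), of length 4; no longer one exists.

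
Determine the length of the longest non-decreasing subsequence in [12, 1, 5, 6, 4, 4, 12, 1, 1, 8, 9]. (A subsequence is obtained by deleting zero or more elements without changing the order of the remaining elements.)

5

One longest non-decreasing subsequence is 1, 5, 6, 8, 9 (positions 2,3,4,10,11), of length 5; no longer one exists.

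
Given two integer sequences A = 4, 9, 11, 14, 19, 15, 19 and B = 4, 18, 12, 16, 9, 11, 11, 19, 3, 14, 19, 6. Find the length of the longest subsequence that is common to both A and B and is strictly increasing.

For each value that appears in both, track the longest common increasing run ending there.
The best achievable length is 5; one witness is 4, 9, 11, 14, 19 (A-positions 1,2,3,4,5, B-positions 1,5,6,10,11).

5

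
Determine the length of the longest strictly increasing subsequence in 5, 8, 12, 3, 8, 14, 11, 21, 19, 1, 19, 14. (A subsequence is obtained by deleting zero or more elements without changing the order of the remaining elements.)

5

Scanning left to right, the best length ending at each element is: 5→1, 8→2, 12→3, 3→1, 8→2, 14→4, 11→3, 21→5, 19→5, 1→1, 19→5, 14→4.
So the longest increasing subsequence has length 5, e.g. 5, 8, 12, 14, 21.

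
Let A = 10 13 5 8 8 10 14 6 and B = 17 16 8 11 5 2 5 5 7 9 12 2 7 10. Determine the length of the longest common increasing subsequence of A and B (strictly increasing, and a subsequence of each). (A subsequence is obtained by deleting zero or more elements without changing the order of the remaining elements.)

2

For each value that appears in both, track the longest common increasing run ending there.
The best achievable length is 2; one witness is 8, 10 (A-positions 4,6, B-positions 3,14).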